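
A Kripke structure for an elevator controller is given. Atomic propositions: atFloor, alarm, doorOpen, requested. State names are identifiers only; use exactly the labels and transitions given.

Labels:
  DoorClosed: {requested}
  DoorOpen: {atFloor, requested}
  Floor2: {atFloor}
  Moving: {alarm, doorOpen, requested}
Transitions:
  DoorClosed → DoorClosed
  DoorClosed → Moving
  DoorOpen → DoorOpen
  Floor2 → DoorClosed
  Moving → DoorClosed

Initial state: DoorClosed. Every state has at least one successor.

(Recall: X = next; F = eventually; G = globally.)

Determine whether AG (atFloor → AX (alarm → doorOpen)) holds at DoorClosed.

Holds

States satisfying atFloor → AX (alarm → doorOpen): {DoorClosed, DoorOpen, Floor2, Moving}.
States satisfying AG (atFloor → AX (alarm → doorOpen)): {DoorClosed, DoorOpen, Floor2, Moving}.
Every state reachable from DoorClosed satisfies atFloor → AX (alarm → doorOpen).
DoorClosed ∈ Sat(AG (atFloor → AX (alarm → doorOpen))).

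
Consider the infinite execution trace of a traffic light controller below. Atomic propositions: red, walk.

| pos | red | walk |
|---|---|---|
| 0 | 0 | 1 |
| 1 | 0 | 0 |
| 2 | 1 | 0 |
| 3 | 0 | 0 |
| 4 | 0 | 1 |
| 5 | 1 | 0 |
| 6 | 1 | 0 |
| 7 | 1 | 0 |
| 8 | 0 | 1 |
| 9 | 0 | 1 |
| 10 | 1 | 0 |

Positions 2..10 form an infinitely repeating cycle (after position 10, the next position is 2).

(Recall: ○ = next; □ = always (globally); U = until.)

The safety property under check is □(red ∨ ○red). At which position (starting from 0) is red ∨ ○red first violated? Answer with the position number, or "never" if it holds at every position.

0

At position 0 the labels are {walk} and the next position 1 has {}, so red ∨ ○red is false there. This is the first violation.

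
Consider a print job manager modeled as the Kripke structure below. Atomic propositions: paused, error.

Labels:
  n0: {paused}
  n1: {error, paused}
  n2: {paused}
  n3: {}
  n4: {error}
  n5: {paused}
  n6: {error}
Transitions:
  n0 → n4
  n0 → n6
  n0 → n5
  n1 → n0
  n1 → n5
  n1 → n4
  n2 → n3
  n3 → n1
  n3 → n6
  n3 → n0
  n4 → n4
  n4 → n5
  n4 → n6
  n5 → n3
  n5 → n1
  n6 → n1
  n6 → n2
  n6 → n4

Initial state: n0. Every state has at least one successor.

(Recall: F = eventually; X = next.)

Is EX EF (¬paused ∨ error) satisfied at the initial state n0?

Yes

States satisfying EF (¬paused ∨ error): {n0, n1, n2, n3, n4, n5, n6}.
States satisfying EX EF (¬paused ∨ error): {n0, n1, n2, n3, n4, n5, n6}.
n0 ∈ Sat(EX EF (¬paused ∨ error)).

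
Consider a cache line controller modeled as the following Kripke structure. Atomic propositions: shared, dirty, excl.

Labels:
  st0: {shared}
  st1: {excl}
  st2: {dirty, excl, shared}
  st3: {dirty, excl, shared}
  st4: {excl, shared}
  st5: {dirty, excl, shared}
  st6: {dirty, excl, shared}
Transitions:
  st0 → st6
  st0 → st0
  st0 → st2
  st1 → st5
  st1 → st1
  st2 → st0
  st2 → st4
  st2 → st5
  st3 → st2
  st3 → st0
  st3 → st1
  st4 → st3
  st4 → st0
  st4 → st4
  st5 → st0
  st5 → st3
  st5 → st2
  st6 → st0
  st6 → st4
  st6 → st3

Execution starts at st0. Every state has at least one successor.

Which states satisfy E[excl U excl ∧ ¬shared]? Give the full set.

States satisfying excl: {st1, st2, st3, st4, st5, st6}.
States satisfying excl ∧ ¬shared: {st1}.
States satisfying E[excl U excl ∧ ¬shared]: {st1, st2, st3, st4, st5, st6}.

{st1, st2, st3, st4, st5, st6}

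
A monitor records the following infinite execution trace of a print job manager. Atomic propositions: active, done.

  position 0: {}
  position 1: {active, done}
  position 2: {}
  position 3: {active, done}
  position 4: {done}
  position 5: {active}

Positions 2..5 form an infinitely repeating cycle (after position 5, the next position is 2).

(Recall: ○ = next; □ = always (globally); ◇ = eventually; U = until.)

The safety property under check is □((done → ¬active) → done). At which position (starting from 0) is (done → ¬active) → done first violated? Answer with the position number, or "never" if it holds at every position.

0

At position 0 the labels are {}, so (done → ¬active) → done is false there. This is the first violation.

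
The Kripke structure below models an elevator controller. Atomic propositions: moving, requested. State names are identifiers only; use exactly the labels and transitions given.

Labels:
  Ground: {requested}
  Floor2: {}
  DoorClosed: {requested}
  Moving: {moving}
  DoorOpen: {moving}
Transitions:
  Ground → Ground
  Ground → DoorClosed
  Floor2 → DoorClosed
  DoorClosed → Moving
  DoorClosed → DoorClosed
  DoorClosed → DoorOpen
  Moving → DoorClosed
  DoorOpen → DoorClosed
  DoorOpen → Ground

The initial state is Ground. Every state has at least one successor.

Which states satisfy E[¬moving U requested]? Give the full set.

States satisfying ¬moving: {Ground, Floor2, DoorClosed}.
States satisfying requested: {Ground, DoorClosed}.
States satisfying E[¬moving U requested]: {Ground, Floor2, DoorClosed}.

{Ground, Floor2, DoorClosed}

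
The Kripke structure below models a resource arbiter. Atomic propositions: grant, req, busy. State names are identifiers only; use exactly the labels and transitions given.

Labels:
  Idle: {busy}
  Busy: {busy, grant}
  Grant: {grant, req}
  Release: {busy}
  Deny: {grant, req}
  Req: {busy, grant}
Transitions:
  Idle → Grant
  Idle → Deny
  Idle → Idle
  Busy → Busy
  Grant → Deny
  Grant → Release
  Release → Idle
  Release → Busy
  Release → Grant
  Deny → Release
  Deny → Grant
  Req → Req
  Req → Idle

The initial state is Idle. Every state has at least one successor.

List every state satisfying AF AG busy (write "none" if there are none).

{Busy}

States satisfying AG busy: {Busy}.
States satisfying AF AG busy: {Busy}.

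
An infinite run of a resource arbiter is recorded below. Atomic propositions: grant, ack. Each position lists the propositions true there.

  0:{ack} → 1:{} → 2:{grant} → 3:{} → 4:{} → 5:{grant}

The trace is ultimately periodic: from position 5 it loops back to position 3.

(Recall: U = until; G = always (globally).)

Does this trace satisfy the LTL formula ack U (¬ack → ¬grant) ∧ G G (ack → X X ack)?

No

Walking from position 0: ¬ack → ¬grant first holds at position 0, and ack holds at every earlier position along the way, so ack U (¬ack → ¬grant) holds.
G (ack → X X ack) must hold at every position from 0 onward. It fails at position 0, so G G (ack → X X ack) is false.
At position 0: ack U (¬ack → ¬grant) is true; G G (ack → X X ack) is false; so ack U (¬ack → ¬grant) ∧ G G (ack → X X ack) is false.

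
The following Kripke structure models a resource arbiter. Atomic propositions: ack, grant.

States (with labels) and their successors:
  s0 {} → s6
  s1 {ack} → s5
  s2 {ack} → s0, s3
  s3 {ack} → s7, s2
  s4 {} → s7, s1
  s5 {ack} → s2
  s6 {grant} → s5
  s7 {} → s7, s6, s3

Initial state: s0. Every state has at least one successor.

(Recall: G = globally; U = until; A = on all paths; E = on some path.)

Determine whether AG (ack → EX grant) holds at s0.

Does not hold

States satisfying ack → EX grant: {s0, s4, s6, s7}.
States satisfying AG (ack → EX grant): ∅.
s2 is reachable from s0 and violates ack → EX grant, so AG fails at s0.
s0 ∉ Sat(AG (ack → EX grant)).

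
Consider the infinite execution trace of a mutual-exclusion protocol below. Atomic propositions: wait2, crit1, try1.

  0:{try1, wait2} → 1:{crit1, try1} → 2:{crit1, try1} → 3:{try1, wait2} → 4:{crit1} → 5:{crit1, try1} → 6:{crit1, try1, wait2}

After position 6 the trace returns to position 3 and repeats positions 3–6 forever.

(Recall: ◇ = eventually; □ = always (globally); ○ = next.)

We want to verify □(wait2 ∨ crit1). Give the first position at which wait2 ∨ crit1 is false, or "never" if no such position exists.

never

wait2 ∨ crit1 holds at every position 0..6, and those are all the positions the trace ever visits, so the invariant □(wait2 ∨ crit1) is never violated.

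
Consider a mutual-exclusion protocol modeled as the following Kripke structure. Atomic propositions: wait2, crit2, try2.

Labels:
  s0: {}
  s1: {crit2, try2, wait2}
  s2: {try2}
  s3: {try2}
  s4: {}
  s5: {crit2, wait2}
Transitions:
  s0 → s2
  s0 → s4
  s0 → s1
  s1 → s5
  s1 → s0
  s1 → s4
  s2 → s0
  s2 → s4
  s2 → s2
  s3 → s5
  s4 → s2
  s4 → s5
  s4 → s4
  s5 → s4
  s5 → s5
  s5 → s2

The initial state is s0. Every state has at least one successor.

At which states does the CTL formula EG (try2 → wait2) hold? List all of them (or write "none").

{s0, s1, s4, s5}

States satisfying try2 → wait2: {s0, s1, s4, s5}.
States satisfying EG (try2 → wait2): {s0, s1, s4, s5}.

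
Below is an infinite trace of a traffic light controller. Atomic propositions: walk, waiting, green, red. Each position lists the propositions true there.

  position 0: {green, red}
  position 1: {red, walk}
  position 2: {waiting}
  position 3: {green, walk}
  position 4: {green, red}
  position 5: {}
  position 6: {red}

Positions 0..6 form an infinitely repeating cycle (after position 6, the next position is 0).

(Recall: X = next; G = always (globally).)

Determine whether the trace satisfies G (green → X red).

No

green → X red must hold at every position from 0 onward. It fails at position 4, so G (green → X red) is false.
Positions where green holds: 0, 3, 4.
Check X red at each: 0→ok, 3→ok, 4→fails.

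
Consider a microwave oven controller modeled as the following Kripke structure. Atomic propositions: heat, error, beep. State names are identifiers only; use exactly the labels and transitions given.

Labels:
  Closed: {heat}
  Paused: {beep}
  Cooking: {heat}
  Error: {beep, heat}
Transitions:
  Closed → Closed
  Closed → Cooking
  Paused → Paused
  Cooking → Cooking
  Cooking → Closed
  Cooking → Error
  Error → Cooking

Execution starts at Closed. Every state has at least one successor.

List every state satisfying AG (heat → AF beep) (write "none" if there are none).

{Paused}

States satisfying heat → AF beep: {Paused, Error}.
States satisfying AG (heat → AF beep): {Paused}.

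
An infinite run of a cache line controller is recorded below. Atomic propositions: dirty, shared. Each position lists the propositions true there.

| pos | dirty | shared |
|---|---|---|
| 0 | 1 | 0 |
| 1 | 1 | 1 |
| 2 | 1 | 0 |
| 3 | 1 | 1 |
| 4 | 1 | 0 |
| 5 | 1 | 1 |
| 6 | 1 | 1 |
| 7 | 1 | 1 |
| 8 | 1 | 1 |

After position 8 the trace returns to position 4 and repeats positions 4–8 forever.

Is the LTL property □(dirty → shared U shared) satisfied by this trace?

dirty → shared U shared must hold at every position from 0 onward. It fails at position 0, so □(dirty → shared U shared) is false.
Positions where dirty holds: 0, 1, 2, 3, 4, 5, 6, 7, 8.
Check shared U shared at each: 0→fails, 1→ok, 2→fails, 3→ok, 4→fails, 5→ok, 6→ok, 7→ok, 8→ok.

No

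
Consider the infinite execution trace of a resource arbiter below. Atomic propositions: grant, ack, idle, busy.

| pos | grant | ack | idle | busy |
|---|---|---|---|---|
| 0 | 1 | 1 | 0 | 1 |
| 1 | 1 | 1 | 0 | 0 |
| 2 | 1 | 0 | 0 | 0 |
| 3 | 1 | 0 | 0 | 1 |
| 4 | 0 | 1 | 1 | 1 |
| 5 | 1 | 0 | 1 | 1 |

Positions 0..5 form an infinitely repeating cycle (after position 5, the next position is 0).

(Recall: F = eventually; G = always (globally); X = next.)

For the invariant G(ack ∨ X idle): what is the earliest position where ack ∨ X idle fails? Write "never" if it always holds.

2

Check ack ∨ X idle at each position in order: 0 ✓, 1 ✓.
At position 2 the labels are {grant} and the next position 3 has {busy, grant}, so ack ∨ X idle is false there. This is the first violation.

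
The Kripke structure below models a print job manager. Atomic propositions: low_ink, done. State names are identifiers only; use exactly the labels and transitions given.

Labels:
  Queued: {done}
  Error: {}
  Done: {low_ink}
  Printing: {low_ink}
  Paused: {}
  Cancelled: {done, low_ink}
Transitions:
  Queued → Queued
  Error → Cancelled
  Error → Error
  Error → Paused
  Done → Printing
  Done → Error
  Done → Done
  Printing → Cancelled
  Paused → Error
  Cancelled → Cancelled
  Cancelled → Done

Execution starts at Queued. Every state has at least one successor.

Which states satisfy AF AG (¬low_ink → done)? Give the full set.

{Queued}

States satisfying AG (¬low_ink → done): {Queued}.
States satisfying AF AG (¬low_ink → done): {Queued}.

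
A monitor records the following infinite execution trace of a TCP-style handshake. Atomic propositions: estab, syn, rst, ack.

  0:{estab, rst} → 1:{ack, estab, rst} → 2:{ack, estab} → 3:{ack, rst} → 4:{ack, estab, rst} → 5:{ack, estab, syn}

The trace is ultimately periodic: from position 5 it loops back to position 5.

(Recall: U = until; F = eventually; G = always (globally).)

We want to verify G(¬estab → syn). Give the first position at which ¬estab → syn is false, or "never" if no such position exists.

3

Check ¬estab → syn at each position in order: 0 ✓, 1 ✓, 2 ✓.
At position 3 the labels are {ack, rst}, so ¬estab → syn is false there. This is the first violation.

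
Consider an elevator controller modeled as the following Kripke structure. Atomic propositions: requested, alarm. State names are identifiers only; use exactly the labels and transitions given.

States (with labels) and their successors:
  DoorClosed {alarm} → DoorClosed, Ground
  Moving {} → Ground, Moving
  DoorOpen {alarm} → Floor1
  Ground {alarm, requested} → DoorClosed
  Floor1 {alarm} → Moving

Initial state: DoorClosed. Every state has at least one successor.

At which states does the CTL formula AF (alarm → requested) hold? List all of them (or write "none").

{Moving, DoorOpen, Ground, Floor1}

States satisfying alarm → requested: {Moving, Ground}.
States satisfying AF (alarm → requested): {Moving, DoorOpen, Ground, Floor1}.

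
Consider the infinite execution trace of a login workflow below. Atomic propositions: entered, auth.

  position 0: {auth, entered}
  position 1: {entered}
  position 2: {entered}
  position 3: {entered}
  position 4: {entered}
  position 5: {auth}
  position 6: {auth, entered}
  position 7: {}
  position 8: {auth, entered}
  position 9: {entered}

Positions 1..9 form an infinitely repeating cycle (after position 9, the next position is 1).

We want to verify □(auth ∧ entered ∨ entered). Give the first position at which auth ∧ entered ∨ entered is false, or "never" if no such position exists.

Check auth ∧ entered ∨ entered at each position in order: 0 ✓, 1 ✓, 2 ✓, 3 ✓, 4 ✓.
At position 5 the labels are {auth}, so auth ∧ entered ∨ entered is false there. This is the first violation.

5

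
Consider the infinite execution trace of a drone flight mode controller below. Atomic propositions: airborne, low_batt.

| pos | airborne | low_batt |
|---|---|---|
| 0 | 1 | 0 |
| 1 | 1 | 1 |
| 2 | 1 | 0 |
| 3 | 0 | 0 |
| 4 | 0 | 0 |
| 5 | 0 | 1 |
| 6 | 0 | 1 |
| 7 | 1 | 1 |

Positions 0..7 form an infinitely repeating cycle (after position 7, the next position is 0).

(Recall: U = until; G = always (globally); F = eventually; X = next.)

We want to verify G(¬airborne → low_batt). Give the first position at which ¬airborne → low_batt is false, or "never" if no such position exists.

3

Check ¬airborne → low_batt at each position in order: 0 ✓, 1 ✓, 2 ✓.
At position 3 the labels are {}, so ¬airborne → low_batt is false there. This is the first violation.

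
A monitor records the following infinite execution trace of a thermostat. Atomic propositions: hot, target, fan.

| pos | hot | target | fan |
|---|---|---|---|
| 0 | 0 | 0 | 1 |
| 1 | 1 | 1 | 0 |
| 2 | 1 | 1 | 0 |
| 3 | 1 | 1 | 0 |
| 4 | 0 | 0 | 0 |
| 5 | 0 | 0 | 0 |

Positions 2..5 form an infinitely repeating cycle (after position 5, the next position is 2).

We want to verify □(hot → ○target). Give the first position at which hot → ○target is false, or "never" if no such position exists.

Check hot → ○target at each position in order: 0 ✓, 1 ✓, 2 ✓.
At position 3 the labels are {hot, target} and the next position 4 has {}, so hot → ○target is false there. This is the first violation.

3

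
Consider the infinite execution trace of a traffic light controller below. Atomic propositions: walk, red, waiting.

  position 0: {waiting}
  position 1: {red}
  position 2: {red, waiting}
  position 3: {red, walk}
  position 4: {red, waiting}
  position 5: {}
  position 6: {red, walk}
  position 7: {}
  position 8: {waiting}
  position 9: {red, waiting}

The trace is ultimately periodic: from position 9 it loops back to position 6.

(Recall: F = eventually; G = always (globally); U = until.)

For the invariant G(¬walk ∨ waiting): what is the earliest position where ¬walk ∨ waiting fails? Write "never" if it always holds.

Check ¬walk ∨ waiting at each position in order: 0 ✓, 1 ✓, 2 ✓.
At position 3 the labels are {red, walk}, so ¬walk ∨ waiting is false there. This is the first violation.

3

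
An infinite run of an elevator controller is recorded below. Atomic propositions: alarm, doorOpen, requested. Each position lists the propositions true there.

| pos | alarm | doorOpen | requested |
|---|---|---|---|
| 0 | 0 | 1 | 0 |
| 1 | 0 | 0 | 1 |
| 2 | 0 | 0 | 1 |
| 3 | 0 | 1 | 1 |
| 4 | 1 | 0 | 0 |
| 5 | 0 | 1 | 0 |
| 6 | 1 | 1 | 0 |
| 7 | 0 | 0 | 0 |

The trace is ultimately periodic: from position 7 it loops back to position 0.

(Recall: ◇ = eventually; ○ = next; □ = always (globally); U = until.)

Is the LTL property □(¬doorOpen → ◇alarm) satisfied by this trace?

Yes

¬doorOpen → ◇alarm holds at every position 0..7, and those are all positions ever visited, so □(¬doorOpen → ◇alarm) holds.
Positions where ¬doorOpen holds: 1, 2, 4, 7.
Check ◇alarm at each: 1→ok, 2→ok, 4→ok, 7→ok.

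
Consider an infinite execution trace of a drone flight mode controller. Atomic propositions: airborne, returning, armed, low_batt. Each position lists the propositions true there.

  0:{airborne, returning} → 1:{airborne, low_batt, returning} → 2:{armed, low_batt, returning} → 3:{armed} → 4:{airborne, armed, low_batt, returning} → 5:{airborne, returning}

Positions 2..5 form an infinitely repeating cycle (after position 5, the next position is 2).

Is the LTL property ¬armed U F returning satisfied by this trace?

Satisfied

Walking from position 0: F returning first holds at position 0, and ¬armed holds at every earlier position along the way, so ¬armed U F returning holds.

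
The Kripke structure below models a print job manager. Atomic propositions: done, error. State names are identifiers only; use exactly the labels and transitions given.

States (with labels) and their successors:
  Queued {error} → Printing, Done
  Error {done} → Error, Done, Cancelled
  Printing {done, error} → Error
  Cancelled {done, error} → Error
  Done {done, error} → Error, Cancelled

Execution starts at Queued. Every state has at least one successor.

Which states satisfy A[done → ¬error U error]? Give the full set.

States satisfying done → ¬error: {Queued, Error}.
States satisfying error: {Queued, Printing, Cancelled, Done}.
States satisfying A[done → ¬error U error]: {Queued, Printing, Cancelled, Done}.

{Queued, Printing, Cancelled, Done}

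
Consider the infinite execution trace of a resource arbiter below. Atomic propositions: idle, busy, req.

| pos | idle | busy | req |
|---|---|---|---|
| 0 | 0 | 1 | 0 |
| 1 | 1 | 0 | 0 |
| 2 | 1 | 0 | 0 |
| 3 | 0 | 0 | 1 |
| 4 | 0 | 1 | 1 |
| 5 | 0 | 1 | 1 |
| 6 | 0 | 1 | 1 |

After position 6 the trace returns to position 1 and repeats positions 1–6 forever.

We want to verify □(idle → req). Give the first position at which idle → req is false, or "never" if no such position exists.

1

Check idle → req at each position in order: 0 ✓.
At position 1 the labels are {idle}, so idle → req is false there. This is the first violation.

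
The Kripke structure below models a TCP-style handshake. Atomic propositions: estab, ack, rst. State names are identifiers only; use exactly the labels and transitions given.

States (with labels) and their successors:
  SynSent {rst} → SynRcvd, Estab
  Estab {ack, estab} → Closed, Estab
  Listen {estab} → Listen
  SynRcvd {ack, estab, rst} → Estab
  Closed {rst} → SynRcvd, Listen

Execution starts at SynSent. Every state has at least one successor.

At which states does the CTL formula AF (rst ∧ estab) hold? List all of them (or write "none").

{SynRcvd}

States satisfying rst ∧ estab: {SynRcvd}.
States satisfying AF (rst ∧ estab): {SynRcvd}.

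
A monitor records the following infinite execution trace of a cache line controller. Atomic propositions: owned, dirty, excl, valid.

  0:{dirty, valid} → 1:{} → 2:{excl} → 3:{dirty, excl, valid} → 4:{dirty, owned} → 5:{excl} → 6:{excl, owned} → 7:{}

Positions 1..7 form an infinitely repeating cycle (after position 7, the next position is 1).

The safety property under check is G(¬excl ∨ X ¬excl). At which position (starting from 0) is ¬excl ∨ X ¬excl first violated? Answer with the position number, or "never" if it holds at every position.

Check ¬excl ∨ X ¬excl at each position in order: 0 ✓, 1 ✓.
At position 2 the labels are {excl} and the next position 3 has {dirty, excl, valid}, so ¬excl ∨ X ¬excl is false there. This is the first violation.

2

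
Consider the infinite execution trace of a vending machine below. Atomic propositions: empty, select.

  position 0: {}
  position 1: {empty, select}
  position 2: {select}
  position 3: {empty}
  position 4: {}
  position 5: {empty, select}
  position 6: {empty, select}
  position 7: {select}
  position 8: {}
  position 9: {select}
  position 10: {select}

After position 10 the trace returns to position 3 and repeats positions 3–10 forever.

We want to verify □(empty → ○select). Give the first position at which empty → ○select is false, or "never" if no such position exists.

3

Check empty → ○select at each position in order: 0 ✓, 1 ✓, 2 ✓.
At position 3 the labels are {empty} and the next position 4 has {}, so empty → ○select is false there. This is the first violation.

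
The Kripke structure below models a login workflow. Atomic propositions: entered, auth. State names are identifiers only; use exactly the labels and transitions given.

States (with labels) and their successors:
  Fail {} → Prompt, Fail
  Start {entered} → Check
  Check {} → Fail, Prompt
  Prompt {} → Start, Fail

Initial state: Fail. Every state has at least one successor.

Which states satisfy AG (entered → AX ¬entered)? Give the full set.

{Fail, Start, Check, Prompt}

States satisfying entered → AX ¬entered: {Fail, Start, Check, Prompt}.
States satisfying AG (entered → AX ¬entered): {Fail, Start, Check, Prompt}.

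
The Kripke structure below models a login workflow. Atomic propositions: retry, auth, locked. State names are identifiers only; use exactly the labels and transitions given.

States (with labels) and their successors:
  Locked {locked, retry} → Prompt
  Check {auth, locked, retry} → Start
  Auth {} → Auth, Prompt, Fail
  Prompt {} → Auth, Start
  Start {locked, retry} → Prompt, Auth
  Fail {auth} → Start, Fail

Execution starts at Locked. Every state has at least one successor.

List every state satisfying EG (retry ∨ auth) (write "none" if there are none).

{Fail}

States satisfying retry ∨ auth: {Locked, Check, Start, Fail}.
States satisfying EG (retry ∨ auth): {Fail}.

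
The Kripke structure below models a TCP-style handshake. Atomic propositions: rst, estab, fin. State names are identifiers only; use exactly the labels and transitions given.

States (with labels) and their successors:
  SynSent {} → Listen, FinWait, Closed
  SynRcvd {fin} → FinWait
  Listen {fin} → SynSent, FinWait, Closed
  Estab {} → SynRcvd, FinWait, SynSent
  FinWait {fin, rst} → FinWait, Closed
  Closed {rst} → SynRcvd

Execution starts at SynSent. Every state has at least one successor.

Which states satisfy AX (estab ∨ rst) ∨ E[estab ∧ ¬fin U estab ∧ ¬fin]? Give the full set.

States satisfying estab ∨ rst: {FinWait, Closed}.
States satisfying AX (estab ∨ rst): {SynRcvd, FinWait}.
States satisfying estab ∧ ¬fin: ∅.
States satisfying E[estab ∧ ¬fin U estab ∧ ¬fin]: ∅.
States satisfying AX (estab ∨ rst) ∨ E[estab ∧ ¬fin U estab ∧ ¬fin]: {SynRcvd, FinWait}.

{SynRcvd, FinWait}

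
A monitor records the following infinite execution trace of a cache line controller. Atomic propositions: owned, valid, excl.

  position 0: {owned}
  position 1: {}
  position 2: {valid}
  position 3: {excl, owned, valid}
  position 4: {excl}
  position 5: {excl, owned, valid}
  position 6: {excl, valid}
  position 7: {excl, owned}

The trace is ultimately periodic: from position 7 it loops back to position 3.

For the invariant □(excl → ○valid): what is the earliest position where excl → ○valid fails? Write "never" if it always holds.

Check excl → ○valid at each position in order: 0 ✓, 1 ✓, 2 ✓.
At position 3 the labels are {excl, owned, valid} and the next position 4 has {excl}, so excl → ○valid is false there. This is the first violation.

3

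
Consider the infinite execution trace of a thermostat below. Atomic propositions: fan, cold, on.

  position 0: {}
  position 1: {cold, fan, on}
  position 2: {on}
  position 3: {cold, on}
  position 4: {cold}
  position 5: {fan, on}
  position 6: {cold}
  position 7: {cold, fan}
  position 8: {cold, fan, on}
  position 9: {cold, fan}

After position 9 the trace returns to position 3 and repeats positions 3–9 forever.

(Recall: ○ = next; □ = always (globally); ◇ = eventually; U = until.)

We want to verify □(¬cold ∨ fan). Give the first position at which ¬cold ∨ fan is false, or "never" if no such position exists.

3

Check ¬cold ∨ fan at each position in order: 0 ✓, 1 ✓, 2 ✓.
At position 3 the labels are {cold, on}, so ¬cold ∨ fan is false there. This is the first violation.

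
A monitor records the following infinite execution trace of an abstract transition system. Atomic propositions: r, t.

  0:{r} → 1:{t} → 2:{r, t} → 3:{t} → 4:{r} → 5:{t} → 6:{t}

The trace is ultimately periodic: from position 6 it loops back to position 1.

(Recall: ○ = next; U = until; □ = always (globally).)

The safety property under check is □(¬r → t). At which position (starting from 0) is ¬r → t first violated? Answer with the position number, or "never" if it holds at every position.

¬r → t holds at every position 0..6, and those are all the positions the trace ever visits, so the invariant □(¬r → t) is never violated.

never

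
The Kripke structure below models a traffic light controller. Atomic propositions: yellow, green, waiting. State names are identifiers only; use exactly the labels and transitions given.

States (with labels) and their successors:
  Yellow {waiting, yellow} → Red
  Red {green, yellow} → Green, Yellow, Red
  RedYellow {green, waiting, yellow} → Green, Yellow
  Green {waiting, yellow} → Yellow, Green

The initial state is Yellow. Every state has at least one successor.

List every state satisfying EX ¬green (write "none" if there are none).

States satisfying ¬green: {Yellow, Green}.
States satisfying EX ¬green: {Red, RedYellow, Green}.

{Red, RedYellow, Green}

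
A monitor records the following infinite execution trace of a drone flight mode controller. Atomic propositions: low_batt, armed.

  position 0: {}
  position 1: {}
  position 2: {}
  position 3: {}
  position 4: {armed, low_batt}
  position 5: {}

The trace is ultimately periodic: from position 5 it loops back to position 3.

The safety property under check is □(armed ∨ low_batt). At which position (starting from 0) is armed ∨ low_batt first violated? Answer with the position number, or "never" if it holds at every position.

At position 0 the labels are {}, so armed ∨ low_batt is false there. This is the first violation.

0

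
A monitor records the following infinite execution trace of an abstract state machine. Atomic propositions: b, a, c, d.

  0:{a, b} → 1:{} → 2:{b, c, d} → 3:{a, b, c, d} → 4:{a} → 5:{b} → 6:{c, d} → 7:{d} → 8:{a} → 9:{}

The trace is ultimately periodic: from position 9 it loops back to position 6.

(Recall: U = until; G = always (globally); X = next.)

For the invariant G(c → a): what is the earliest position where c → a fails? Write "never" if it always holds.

Check c → a at each position in order: 0 ✓, 1 ✓.
At position 2 the labels are {b, c, d}, so c → a is false there. This is the first violation.

2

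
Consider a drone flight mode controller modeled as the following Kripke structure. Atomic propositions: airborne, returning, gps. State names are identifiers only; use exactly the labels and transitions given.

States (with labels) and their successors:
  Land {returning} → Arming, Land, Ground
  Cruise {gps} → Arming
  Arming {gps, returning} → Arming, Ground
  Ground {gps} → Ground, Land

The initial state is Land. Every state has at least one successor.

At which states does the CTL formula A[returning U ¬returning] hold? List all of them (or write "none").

{Cruise, Ground}

States satisfying returning: {Land, Arming}.
States satisfying ¬returning: {Cruise, Ground}.
States satisfying A[returning U ¬returning]: {Cruise, Ground}.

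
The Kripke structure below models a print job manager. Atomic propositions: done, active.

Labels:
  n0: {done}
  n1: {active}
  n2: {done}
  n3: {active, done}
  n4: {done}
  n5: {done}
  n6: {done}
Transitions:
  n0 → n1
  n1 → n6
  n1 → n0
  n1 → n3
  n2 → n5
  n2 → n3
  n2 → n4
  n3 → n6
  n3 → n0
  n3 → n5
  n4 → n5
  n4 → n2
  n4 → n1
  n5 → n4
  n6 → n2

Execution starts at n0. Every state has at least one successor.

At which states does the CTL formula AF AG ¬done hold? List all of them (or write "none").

States satisfying AG ¬done: ∅.
States satisfying AF AG ¬done: ∅.

none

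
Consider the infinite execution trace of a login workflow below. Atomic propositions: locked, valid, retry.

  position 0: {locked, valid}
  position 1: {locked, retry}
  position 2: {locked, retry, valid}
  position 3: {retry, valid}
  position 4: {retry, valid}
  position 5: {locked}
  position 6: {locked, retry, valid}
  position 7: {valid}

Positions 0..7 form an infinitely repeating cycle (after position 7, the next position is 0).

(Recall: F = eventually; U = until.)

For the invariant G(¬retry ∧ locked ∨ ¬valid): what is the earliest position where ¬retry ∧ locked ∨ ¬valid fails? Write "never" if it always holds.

2

Check ¬retry ∧ locked ∨ ¬valid at each position in order: 0 ✓, 1 ✓.
At position 2 the labels are {locked, retry, valid}, so ¬retry ∧ locked ∨ ¬valid is false there. This is the first violation.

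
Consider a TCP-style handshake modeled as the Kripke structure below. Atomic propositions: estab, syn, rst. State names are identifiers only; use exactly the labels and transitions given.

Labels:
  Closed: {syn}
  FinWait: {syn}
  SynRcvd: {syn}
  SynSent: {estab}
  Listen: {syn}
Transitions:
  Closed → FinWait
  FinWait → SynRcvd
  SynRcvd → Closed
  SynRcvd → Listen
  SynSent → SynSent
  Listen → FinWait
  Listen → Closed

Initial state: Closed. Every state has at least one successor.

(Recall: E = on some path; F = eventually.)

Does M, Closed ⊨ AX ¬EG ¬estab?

Violated

States satisfying ¬EG ¬estab: {SynSent}.
States satisfying AX ¬EG ¬estab: {SynSent}.
Closed ∉ Sat(AX ¬EG ¬estab).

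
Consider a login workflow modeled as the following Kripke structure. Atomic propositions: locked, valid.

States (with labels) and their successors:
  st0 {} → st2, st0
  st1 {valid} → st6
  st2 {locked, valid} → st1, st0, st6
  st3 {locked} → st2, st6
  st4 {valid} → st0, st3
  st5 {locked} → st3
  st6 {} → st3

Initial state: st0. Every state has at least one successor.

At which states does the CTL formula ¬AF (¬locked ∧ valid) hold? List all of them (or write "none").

States satisfying ¬locked ∧ valid: {st1, st4}.
States satisfying AF (¬locked ∧ valid): {st1, st4}.
States satisfying ¬AF (¬locked ∧ valid): {st0, st2, st3, st5, st6}.

{st0, st2, st3, st5, st6}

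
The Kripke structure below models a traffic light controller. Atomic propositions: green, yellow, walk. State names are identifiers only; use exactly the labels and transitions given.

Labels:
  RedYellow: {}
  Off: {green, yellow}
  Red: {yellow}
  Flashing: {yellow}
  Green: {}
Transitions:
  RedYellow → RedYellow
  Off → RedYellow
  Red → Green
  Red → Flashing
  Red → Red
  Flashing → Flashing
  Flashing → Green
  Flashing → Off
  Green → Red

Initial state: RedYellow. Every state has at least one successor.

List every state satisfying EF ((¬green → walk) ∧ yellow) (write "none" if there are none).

States satisfying (¬green → walk) ∧ yellow: {Off}.
States satisfying EF ((¬green → walk) ∧ yellow): {Off, Red, Flashing, Green}.

{Off, Red, Flashing, Green}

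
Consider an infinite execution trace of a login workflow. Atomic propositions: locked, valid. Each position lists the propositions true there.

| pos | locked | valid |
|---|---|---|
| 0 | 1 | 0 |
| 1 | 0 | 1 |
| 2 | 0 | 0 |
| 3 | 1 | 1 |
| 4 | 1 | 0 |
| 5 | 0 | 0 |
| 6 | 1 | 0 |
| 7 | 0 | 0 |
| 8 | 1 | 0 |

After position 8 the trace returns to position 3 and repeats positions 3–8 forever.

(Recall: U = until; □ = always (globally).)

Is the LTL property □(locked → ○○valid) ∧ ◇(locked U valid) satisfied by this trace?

Does not hold

locked → ○○valid must hold at every position from 0 onward. It fails at position 0, so □(locked → ○○valid) is false.
Positions where locked holds: 0, 3, 4, 6, 8.
Check ○○valid at each: 0→fails, 3→fails, 4→fails, 6→fails, 8→fails.
locked U valid holds at position 0, which is reachable from 0, so ◇(locked U valid) holds.
At position 0: □(locked → ○○valid) is false; ◇(locked U valid) is true; so □(locked → ○○valid) ∧ ◇(locked U valid) is false.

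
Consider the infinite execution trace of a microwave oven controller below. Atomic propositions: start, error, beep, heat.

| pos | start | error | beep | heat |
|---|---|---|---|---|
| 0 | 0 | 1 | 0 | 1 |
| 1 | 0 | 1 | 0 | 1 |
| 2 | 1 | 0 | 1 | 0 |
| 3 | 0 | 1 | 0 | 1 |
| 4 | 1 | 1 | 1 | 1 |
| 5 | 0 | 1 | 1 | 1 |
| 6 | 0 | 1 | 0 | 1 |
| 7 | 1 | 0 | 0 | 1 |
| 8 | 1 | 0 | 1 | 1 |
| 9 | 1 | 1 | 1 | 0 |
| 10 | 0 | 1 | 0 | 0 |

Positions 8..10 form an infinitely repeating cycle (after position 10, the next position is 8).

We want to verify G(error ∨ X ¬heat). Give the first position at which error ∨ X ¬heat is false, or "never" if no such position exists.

Check error ∨ X ¬heat at each position in order: 0 ✓, 1 ✓.
At position 2 the labels are {beep, start} and the next position 3 has {error, heat}, so error ∨ X ¬heat is false there. This is the first violation.

2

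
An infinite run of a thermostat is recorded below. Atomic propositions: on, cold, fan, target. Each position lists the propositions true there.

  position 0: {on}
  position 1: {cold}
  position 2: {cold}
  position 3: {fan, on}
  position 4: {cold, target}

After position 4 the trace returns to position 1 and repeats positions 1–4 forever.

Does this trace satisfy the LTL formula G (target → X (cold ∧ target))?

target → X (cold ∧ target) must hold at every position from 0 onward. It fails at position 4, so G (target → X (cold ∧ target)) is false.
Positions where target holds: 4.
Check X (cold ∧ target) at each: 4→fails.

No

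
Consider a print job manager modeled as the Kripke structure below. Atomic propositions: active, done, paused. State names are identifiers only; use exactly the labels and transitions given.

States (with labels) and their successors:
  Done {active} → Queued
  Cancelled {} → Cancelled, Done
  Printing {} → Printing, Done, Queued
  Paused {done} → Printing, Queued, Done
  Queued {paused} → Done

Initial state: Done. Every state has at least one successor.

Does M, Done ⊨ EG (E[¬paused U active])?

States satisfying E[¬paused U active]: {Done, Cancelled, Printing, Paused}.
States satisfying EG (E[¬paused U active]): {Cancelled, Printing, Paused}.
No suitable path/successor from Done witnesses the formula.
Done ∉ Sat(EG (E[¬paused U active])).

No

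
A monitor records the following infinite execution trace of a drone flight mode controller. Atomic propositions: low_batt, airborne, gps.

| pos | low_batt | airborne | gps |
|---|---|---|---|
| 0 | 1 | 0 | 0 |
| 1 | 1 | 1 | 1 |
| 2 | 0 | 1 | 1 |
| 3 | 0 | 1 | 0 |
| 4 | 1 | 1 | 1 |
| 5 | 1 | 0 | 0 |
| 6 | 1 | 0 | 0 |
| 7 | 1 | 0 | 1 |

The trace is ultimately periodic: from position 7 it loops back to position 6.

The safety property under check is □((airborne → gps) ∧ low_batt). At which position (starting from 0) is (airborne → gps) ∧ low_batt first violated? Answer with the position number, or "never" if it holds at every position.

2

Check (airborne → gps) ∧ low_batt at each position in order: 0 ✓, 1 ✓.
At position 2 the labels are {airborne, gps}, so (airborne → gps) ∧ low_batt is false there. This is the first violation.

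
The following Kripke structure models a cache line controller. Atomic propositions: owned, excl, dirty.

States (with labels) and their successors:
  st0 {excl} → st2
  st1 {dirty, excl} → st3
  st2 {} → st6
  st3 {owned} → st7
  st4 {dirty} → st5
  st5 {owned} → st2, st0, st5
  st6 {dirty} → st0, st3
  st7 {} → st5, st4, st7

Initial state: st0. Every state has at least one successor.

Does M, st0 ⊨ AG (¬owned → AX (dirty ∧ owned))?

Violated

States satisfying ¬owned → AX (dirty ∧ owned): {st3, st5}.
States satisfying AG (¬owned → AX (dirty ∧ owned)): ∅.
st0 is reachable from st0 and violates ¬owned → AX (dirty ∧ owned), so AG fails at st0.
st0 ∉ Sat(AG (¬owned → AX (dirty ∧ owned))).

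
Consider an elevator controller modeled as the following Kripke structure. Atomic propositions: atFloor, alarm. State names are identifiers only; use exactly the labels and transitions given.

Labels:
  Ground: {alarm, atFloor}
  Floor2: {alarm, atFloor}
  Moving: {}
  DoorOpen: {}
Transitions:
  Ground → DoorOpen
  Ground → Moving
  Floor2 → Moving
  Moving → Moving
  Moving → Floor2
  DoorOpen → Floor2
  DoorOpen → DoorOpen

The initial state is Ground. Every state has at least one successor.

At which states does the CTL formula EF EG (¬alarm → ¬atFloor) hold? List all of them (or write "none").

States satisfying EG (¬alarm → ¬atFloor): {Ground, Floor2, Moving, DoorOpen}.
States satisfying EF EG (¬alarm → ¬atFloor): {Ground, Floor2, Moving, DoorOpen}.

{Ground, Floor2, Moving, DoorOpen}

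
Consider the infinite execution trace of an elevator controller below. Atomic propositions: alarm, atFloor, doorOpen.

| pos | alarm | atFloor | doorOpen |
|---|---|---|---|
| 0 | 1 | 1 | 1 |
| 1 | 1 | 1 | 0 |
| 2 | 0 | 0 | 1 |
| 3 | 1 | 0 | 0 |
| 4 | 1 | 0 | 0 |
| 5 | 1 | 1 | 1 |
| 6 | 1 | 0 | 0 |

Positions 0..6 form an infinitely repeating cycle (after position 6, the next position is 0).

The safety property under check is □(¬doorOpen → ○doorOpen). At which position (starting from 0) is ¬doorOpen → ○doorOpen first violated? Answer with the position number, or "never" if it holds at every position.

3

Check ¬doorOpen → ○doorOpen at each position in order: 0 ✓, 1 ✓, 2 ✓.
At position 3 the labels are {alarm} and the next position 4 has {alarm}, so ¬doorOpen → ○doorOpen is false there. This is the first violation.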